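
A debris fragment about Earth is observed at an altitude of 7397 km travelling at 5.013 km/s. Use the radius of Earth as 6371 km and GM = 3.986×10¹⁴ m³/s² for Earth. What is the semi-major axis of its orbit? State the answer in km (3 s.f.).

r = 6371 + 7397 = 13768 km = 1.377×10⁷ m.
Vis-viva rearranged: 1/a = 2/r − v²/μ = 1.453×10⁻⁷ − 6.305×10⁻⁸ = 8.222×10⁻⁸ m⁻¹.
a = 1.216×10⁷ m = 12163 km.

a ≈ 12200 km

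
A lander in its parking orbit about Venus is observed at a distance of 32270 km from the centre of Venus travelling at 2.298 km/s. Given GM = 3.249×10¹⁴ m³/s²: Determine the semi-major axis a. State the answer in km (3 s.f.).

a ≈ 21900 km

r = 3.227×10⁷ m.
Specific orbital energy ε = v²/2 − μ/r = (2298)²/2 − 3.249×10¹⁴/3.227×10⁷ = -7.428×10⁶ J/kg.
Since ε = −μ/(2a), a = −μ/(2ε) = 2.187×10⁷ m = 21871 km.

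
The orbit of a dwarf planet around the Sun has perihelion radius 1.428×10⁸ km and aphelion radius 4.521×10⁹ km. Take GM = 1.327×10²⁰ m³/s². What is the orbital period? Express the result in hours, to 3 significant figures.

Semi-major axis a = (r_p + r_a)/2 = (1.4280×10⁸ + 4.5210×10⁹)/2 = 2.3319×10⁹ km = 2.332×10¹² m.
By Kepler's third law T = 2π√(a³/μ) = 2π × 3.091×10⁸ = 1.942×10⁹ s.
= 5.395×10⁵ hours.

T ≈ 540000 hours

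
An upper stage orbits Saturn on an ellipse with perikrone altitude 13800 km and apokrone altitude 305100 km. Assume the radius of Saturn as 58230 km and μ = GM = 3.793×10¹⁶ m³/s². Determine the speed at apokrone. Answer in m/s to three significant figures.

v ≈ 5880 m/s

r_p = 58230 + 13800 = 72030 km = 7.2030×10⁷ m.
r_a = 58230 + 305100 = 363330 km = 3.6333×10⁸ m.
Semi-major axis a = (r_p + r_a)/2 = 2.1768×10⁵ km = 2.177×10⁸ m.
Vis-viva: v² = μ(2/r − 1/a) = 3.793×10¹⁶ × (5.505×10⁻⁹ − 4.594×10⁻⁹) = 3.454×10⁷ m²/s².
v = 5877 m/s.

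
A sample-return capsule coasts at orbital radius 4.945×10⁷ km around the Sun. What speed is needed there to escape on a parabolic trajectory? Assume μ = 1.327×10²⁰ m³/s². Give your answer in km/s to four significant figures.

r = 4.945×10⁷ km = 4.945×10¹⁰ m.
Escape speed v_esc = √(2μ/r) = √(2 × 1.327×10²⁰ / 4.945×10¹⁰) = √(5.367×10⁹) = 73260 m/s.
= 73.26 km/s.

v_esc ≈ 73.26 km/s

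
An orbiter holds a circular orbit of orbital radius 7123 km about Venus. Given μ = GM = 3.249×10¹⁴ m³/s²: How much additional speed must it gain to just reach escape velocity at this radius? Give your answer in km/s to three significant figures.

r = 7123 km = 7.123×10⁶ m.
Circular speed v_c = √(μ/r) = 6754 m/s.
Escape speed v_esc = √(2μ/r) = √2 × v_c = 9551 m/s.
Δv = v_esc − v_c = 2797 m/s = 2.797 km/s.

Δv ≈ 2.80 km/s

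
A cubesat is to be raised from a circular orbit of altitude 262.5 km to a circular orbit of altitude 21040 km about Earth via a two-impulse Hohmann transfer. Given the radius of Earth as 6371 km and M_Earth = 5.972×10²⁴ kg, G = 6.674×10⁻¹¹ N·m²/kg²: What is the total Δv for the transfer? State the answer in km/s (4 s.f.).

Δv_total ≈ 3.518 km/s

μ = GM = 6.674×10⁻¹¹ × 5.972×10²⁴ = 3.986×10¹⁴ m³/s².
r₁ = 6371 + 262.5 = 6633.5 km = 6.6335×10⁶ m.
r₂ = 6371 + 21040 = 27411 km = 2.7411×10⁷ m.
Transfer ellipse a_t = (r₁ + r₂)/2 = 1.702×10⁷ m.
At r₁: circular v_c1 = √(μ/r₁) = 7751 m/s; transfer-perigee v_p = √[μ(2/r₁ − 1/a_t)] = 9836 m/s.
Δv₁ = v_p − v_c1 = 2085 m/s.
At r₂: circular v_c2 = √(μ/r₂) = 3813 m/s; transfer-apogee v_a = √[μ(2/r₂ − 1/a_t)] = 2380 m/s.
Δv₂ = v_c2 − v_a = 1433 m/s.
Total Δv = Δv₁ + Δv₂ = 3518 m/s = 3.518 km/s.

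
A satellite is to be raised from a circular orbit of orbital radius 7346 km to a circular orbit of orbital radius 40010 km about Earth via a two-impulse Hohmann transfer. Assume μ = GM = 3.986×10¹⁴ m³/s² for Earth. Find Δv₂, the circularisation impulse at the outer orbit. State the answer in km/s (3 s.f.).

Δv ≈ 1.40 km/s

r₁ = 7346 km = 7.346×10⁶ m.
r₂ = 40010 km = 4.001×10⁷ m.
Transfer ellipse a_t = (r₁ + r₂)/2 = 2.368×10⁷ m.
At r₁: circular v_c1 = √(μ/r₁) = 7366 m/s; transfer-perigee v_p = √[μ(2/r₁ − 1/a_t)] = 9575 m/s.
At r₂: circular v_c2 = √(μ/r₂) = 3156 m/s; transfer-apogee v_a = √[μ(2/r₂ − 1/a_t)] = 1758 m/s.
Δv₂ = v_c2 − v_a = 1398 m/s.
= 1.398 km/s.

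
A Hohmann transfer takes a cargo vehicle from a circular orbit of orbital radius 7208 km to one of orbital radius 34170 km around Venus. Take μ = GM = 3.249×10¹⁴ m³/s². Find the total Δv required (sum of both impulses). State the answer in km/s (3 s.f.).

Δv_total ≈ 3.18 km/s

r₁ = 7208 km = 7.208×10⁶ m.
r₂ = 34170 km = 3.417×10⁷ m.
Transfer ellipse a_t = (r₁ + r₂)/2 = 2.069×10⁷ m.
At r₁: circular v_c1 = √(μ/r₁) = 6714 m/s; transfer-periapsis v_p = √[μ(2/r₁ − 1/a_t)] = 8628 m/s.
Δv₁ = v_p − v_c1 = 1914 m/s.
At r₂: circular v_c2 = √(μ/r₂) = 3084 m/s; transfer-apoapsis v_a = √[μ(2/r₂ − 1/a_t)] = 1820 m/s.
Δv₂ = v_c2 − v_a = 1263 m/s.
Total Δv = Δv₁ + Δv₂ = 3178 m/s = 3.178 km/s.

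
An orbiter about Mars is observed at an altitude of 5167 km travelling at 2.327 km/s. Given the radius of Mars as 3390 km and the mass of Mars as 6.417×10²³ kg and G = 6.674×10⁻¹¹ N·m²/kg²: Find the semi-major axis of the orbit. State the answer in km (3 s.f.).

a ≈ 9320 km

μ = GM = 6.674×10⁻¹¹ × 6.417×10²³ = 4.283×10¹³ m³/s².
r = 3390 + 5167 = 8557.0 km = 8.557×10⁶ m.
Vis-viva rearranged: 1/a = 2/r − v²/μ = 2.337×10⁻⁷ − 1.264×10⁻⁷ = 1.073×10⁻⁷ m⁻¹.
a = 9.321×10⁶ m = 9320.6 km.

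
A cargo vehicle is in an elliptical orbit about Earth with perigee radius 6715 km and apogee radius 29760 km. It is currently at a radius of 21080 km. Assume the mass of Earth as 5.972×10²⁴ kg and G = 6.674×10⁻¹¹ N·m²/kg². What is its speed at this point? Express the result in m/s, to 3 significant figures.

v ≈ 4000 m/s

μ = GM = 6.674×10⁻¹¹ × 5.972×10²⁴ = 3.986×10¹⁴ m³/s².
Semi-major axis a = (r_p + r_a)/2 = 18238 km = 1.824×10⁷ m.
Vis-viva: v² = μ(2/r − 1/a) = 3.986×10¹⁴ × (9.488×10⁻⁸ − 5.483×10⁻⁸) = 1.596×10⁷ m²/s².
v = 3995 m/s.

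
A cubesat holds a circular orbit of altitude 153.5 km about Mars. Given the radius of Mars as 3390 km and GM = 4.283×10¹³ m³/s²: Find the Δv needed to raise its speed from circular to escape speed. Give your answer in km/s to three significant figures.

r = 3390 + 153.5 = 3543.5 km = 3.5435×10⁶ m.
Circular speed v_c = √(μ/r) = 3477 m/s.
Escape speed v_esc = √(2μ/r) = √2 × v_c = 4917 m/s.
Δv = v_esc − v_c = 1440 m/s = 1.440 km/s.

Δv ≈ 1.44 km/s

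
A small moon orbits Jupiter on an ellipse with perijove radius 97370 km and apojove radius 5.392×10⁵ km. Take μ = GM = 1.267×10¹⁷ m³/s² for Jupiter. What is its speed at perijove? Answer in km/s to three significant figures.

v ≈ 47.0 km/s

Semi-major axis a = (r_p + r_a)/2 = 3.1828×10⁵ km = 3.183×10⁸ m.
Vis-viva: v² = μ(2/r − 1/a) = 1.267×10¹⁷ × (2.054×10⁻⁸ − 3.142×10⁻⁹) = 2.204×10⁹ m²/s².
v = 46950 m/s = 46.95 km/s.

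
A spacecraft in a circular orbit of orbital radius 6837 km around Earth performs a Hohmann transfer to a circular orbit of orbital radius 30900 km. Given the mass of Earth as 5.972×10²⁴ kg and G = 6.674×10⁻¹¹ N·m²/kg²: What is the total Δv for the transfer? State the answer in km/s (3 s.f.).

μ = GM = 6.674×10⁻¹¹ × 5.972×10²⁴ = 3.986×10¹⁴ m³/s².
r₁ = 6837 km = 6.837×10⁶ m.
r₂ = 30900 km = 3.090×10⁷ m.
Transfer ellipse a_t = (r₁ + r₂)/2 = 1.887×10⁷ m.
At r₁: circular v_c1 = √(μ/r₁) = 7635 m/s; transfer-perigee v_p = √[μ(2/r₁ − 1/a_t)] = 9771 m/s.
Δv₁ = v_p − v_c1 = 2136 m/s.
At r₂: circular v_c2 = √(μ/r₂) = 3591 m/s; transfer-apogee v_a = √[μ(2/r₂ − 1/a_t)] = 2162 m/s.
Δv₂ = v_c2 − v_a = 1430 m/s.
Total Δv = Δv₁ + Δv₂ = 3565 m/s = 3.565 km/s.

Δv_total ≈ 3.57 km/s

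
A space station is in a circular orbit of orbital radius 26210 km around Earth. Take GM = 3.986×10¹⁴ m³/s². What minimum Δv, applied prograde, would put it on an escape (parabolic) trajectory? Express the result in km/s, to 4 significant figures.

Δv ≈ 1.615 km/s

r = 26210 km = 2.621×10⁷ m.
Circular speed v_c = √(μ/r) = 3900 m/s.
Escape speed v_esc = √(2μ/r) = √2 × v_c = 5515 m/s.
Δv = v_esc − v_c = 1615 m/s = 1.615 km/s.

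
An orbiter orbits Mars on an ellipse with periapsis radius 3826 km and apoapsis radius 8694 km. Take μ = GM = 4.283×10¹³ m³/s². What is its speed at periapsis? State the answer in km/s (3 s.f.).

Semi-major axis a = (r_p + r_a)/2 = 6260.0 km = 6.260×10⁶ m.
Vis-viva: v² = μ(2/r − 1/a) = 4.283×10¹³ × (5.227×10⁻⁷ − 1.597×10⁻⁷) = 1.555×10⁷ m²/s².
v = 3943 m/s = 3.943 km/s.

v ≈ 3.94 km/s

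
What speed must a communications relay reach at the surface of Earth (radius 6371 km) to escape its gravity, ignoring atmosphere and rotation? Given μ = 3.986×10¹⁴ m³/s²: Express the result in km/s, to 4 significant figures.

v_esc ≈ 11.19 km/s

r = R = 6.371×10⁶ m.
Escape speed v_esc = √(2μ/r) = √(2 × 3.986×10¹⁴ / 6.371×10⁶) = √(1.251×10⁸) = 11190 m/s.
= 11.19 km/s.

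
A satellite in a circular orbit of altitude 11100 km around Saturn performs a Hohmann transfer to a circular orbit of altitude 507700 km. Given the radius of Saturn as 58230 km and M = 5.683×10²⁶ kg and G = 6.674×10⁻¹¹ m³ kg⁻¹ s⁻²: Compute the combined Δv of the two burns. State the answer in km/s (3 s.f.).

μ = GM = 6.674×10⁻¹¹ × 5.683×10²⁶ = 3.793×10¹⁶ m³/s².
r₁ = 58230 + 11100 = 69330 km = 6.9330×10⁷ m.
r₂ = 58230 + 507700 = 565930 km = 5.6593×10⁸ m.
Transfer ellipse a_t = (r₁ + r₂)/2 = 3.176×10⁸ m.
At r₁: circular v_c1 = √(μ/r₁) = 23390 m/s; transfer-perikrone v_p = √[μ(2/r₁ − 1/a_t)] = 31220 m/s.
Δv₁ = v_p − v_c1 = 7831 m/s.
At r₂: circular v_c2 = √(μ/r₂) = 8187 m/s; transfer-apokrone v_a = √[μ(2/r₂ − 1/a_t)] = 3825 m/s.
Δv₂ = v_c2 − v_a = 4362 m/s.
Total Δv = Δv₁ + Δv₂ = 12190 m/s = 12.19 km/s.

Δv_total ≈ 12.2 km/s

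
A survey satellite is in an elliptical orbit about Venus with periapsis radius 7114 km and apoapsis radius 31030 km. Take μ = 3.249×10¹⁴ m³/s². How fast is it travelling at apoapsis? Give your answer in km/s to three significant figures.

v ≈ 1.98 km/s

Semi-major axis a = (r_p + r_a)/2 = 19072 km = 1.907×10⁷ m.
Vis-viva: v² = μ(2/r − 1/a) = 3.249×10¹⁴ × (6.445×10⁻⁸ − 5.243×10⁻⁸) = 3.906×10⁶ m²/s².
v = 1976 m/s = 1.976 km/s.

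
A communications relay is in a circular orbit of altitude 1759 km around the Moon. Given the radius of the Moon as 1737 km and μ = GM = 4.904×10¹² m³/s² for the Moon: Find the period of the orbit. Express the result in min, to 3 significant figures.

r = 1737 + 1759 = 3496.0 km = 3.4960×10⁶ m.
Kepler's third law: T = 2π√(r³/μ) = 2π√((3.496×10⁶)³ / 4.904×10¹²).
r³/μ = 8.713×10⁶ s², so T = 2π × 2.952×10³ = 1.855×10⁴ s.
Converting: 1.855×10⁴ s ÷ 60.00 = 309.1 min.

T ≈ 309 min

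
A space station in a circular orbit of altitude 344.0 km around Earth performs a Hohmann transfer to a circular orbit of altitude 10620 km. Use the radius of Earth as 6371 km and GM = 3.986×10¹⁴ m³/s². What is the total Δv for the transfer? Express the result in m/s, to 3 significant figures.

Δv_total ≈ 2720 m/s

r₁ = 6371 + 344.0 = 6715.0 km = 6.7150×10⁶ m.
r₂ = 6371 + 10620 = 16991 km = 1.6991×10⁷ m.
Transfer ellipse a_t = (r₁ + r₂)/2 = 1.185×10⁷ m.
At r₁: circular v_c1 = √(μ/r₁) = 7705 m/s; transfer-perigee v_p = √[μ(2/r₁ − 1/a_t)] = 9224 m/s.
Δv₁ = v_p − v_c1 = 1520 m/s.
At r₂: circular v_c2 = √(μ/r₂) = 4843 m/s; transfer-apogee v_a = √[μ(2/r₂ − 1/a_t)] = 3646 m/s.
Δv₂ = v_c2 − v_a = 1198 m/s.
Total Δv = Δv₁ + Δv₂ = 2718 m/s.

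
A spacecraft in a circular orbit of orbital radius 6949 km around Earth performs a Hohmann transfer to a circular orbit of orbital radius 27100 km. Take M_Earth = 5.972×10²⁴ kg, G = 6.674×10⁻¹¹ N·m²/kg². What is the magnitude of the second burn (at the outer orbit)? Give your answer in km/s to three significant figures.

μ = GM = 6.674×10⁻¹¹ × 5.972×10²⁴ = 3.986×10¹⁴ m³/s².
r₁ = 6949 km = 6.949×10⁶ m.
r₂ = 27100 km = 2.710×10⁷ m.
Transfer ellipse a_t = (r₁ + r₂)/2 = 1.702×10⁷ m.
At r₁: circular v_c1 = √(μ/r₁) = 7573 m/s; transfer-perigee v_p = √[μ(2/r₁ − 1/a_t)] = 9555 m/s.
At r₂: circular v_c2 = √(μ/r₂) = 3835 m/s; transfer-apogee v_a = √[μ(2/r₂ − 1/a_t)] = 2450 m/s.
Δv₂ = v_c2 − v_a = 1385 m/s.
= 1.385 km/s.

Δv ≈ 1.38 km/s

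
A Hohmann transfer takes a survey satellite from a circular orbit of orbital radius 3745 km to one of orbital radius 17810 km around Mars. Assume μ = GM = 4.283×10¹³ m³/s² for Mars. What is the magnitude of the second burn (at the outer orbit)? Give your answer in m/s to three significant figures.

Δv ≈ 637 m/s

r₁ = 3745 km = 3.745×10⁶ m.
r₂ = 17810 km = 1.781×10⁷ m.
Transfer ellipse a_t = (r₁ + r₂)/2 = 1.078×10⁷ m.
At r₁: circular v_c1 = √(μ/r₁) = 3382 m/s; transfer-periapsis v_p = √[μ(2/r₁ − 1/a_t)] = 4347 m/s.
At r₂: circular v_c2 = √(μ/r₂) = 1551 m/s; transfer-apoapsis v_a = √[μ(2/r₂ − 1/a_t)] = 914.1 m/s.
Δv₂ = v_c2 − v_a = 636.6 m/s.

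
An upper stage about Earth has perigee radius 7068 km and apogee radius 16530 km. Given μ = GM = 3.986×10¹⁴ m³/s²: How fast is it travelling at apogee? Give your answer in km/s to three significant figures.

v ≈ 3.80 km/s

Semi-major axis a = (r_p + r_a)/2 = 11799 km = 1.180×10⁷ m.
Vis-viva: v² = μ(2/r − 1/a) = 3.986×10¹⁴ × (1.210×10⁻⁷ − 8.475×10⁻⁸) = 1.444×10⁷ m²/s².
v = 3801 m/s = 3.801 km/s.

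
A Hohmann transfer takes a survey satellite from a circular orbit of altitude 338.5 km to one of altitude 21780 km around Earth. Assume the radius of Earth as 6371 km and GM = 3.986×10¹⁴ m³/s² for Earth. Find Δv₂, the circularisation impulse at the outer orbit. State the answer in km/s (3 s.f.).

Δv ≈ 1.43 km/s

r₁ = 6371 + 338.5 = 6709.5 km = 6.7095×10⁶ m.
r₂ = 6371 + 21780 = 28151 km = 2.8151×10⁷ m.
Transfer ellipse a_t = (r₁ + r₂)/2 = 1.743×10⁷ m.
At r₁: circular v_c1 = √(μ/r₁) = 7708 m/s; transfer-perigee v_p = √[μ(2/r₁ − 1/a_t)] = 9795 m/s.
At r₂: circular v_c2 = √(μ/r₂) = 3763 m/s; transfer-apogee v_a = √[μ(2/r₂ − 1/a_t)] = 2335 m/s.
Δv₂ = v_c2 − v_a = 1428 m/s.
= 1.428 km/s.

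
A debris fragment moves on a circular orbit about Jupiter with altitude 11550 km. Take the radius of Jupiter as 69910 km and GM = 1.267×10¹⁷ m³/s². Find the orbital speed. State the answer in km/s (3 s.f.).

r = 69910 + 11550 = 81460 km = 8.1460×10⁷ m.
For a circular orbit v = √(μ/r) = √(1.267×10¹⁷ / 8.146×10⁷) = √(1.555×10⁹) = 39440 m/s.
That is 39.44 km/s.

v ≈ 39.4 km/s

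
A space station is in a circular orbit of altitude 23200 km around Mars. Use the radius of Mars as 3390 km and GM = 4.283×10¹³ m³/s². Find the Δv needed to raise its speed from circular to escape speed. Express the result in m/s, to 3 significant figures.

r = 3390 + 23200 = 26590 km = 2.6590×10⁷ m.
Circular speed v_c = √(μ/r) = 1269 m/s.
Escape speed v_esc = √(2μ/r) = √2 × v_c = 1795 m/s.
Δv = v_esc − v_c = 525.7 m/s.

Δv ≈ 526 m/s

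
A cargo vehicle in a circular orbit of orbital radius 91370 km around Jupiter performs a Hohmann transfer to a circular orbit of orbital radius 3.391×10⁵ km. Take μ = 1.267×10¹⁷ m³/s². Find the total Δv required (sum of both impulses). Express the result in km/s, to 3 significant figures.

r₁ = 91370 km = 9.137×10⁷ m.
r₂ = 3.391×10⁵ km = 3.391×10⁸ m.
Transfer ellipse a_t = (r₁ + r₂)/2 = 2.152×10⁸ m.
At r₁: circular v_c1 = √(μ/r₁) = 37240 m/s; transfer-perijove v_p = √[μ(2/r₁ − 1/a_t)] = 46740 m/s.
Δv₁ = v_p − v_c1 = 9503 m/s.
At r₂: circular v_c2 = √(μ/r₂) = 19330 m/s; transfer-apojove v_a = √[μ(2/r₂ − 1/a_t)] = 12590 m/s.
Δv₂ = v_c2 − v_a = 6735 m/s.
Total Δv = Δv₁ + Δv₂ = 16240 m/s = 16.24 km/s.

Δv_total ≈ 16.2 km/s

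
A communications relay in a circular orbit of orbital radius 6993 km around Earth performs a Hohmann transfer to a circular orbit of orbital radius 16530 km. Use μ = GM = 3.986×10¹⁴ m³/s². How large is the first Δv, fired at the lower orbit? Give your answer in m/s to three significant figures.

r₁ = 6993 km = 6.993×10⁶ m.
r₂ = 16530 km = 1.653×10⁷ m.
Transfer ellipse a_t = (r₁ + r₂)/2 = 1.176×10⁷ m.
At r₁: circular v_c1 = √(μ/r₁) = 7550 m/s; transfer-perigee v_p = √[μ(2/r₁ − 1/a_t)] = 8950 m/s.
Δv₁ = v_p − v_c1 = 1401 m/s.

Δv ≈ 1400 m/s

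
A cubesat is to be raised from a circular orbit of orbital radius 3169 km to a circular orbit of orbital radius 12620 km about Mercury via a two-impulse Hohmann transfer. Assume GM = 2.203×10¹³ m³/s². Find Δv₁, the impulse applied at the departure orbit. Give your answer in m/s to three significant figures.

Δv ≈ 697 m/s

r₁ = 3169 km = 3.169×10⁶ m.
r₂ = 12620 km = 1.262×10⁷ m.
Transfer ellipse a_t = (r₁ + r₂)/2 = 7.894×10⁶ m.
At r₁: circular v_c1 = √(μ/r₁) = 2637 m/s; transfer-periherm v_p = √[μ(2/r₁ − 1/a_t)] = 3334 m/s.
Δv₁ = v_p − v_c1 = 697.0 m/s.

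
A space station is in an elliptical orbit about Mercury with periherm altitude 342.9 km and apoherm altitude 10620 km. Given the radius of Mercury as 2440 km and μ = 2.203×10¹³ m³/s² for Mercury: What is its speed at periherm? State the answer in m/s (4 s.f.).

v ≈ 3613 m/s

r_p = 2440 + 342.9 = 2782.9 km = 2.7829×10⁶ m.
r_a = 2440 + 10620 = 13060 km = 1.3060×10⁷ m.
Semi-major axis a = (r_p + r_a)/2 = 7921.4 km = 7.921×10⁶ m.
Vis-viva: v² = μ(2/r − 1/a) = 2.203×10¹³ × (7.187×10⁻⁷ − 1.262×10⁻⁷) = 1.305×10⁷ m²/s².
v = 3613 m/s.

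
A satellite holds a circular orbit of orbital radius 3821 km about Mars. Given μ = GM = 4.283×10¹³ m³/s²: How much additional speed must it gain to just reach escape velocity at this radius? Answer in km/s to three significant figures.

r = 3821 km = 3.821×10⁶ m.
Circular speed v_c = √(μ/r) = 3348 m/s.
Escape speed v_esc = √(2μ/r) = √2 × v_c = 4735 m/s.
Δv = v_esc − v_c = 1387 m/s = 1.387 km/s.

Δv ≈ 1.39 km/s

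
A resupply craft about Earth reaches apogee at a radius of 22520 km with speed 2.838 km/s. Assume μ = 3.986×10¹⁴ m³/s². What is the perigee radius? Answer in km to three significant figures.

perigee radius ≈ 6630 km

r_a = 2.252×10⁷ m.
Specific energy ε = v²/2 − μ/r = -1.367×10⁷ J/kg, so a = −μ/(2ε) = 1.458×10⁷ m.
The apsides satisfy r_p + r_a = 2a, so the perigee radius is 2a − r_a = 6.633×10⁶ m = 6633.0 km.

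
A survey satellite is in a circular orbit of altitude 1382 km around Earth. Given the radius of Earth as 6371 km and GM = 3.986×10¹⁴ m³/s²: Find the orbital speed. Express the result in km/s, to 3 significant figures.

r = 6371 + 1382 = 7753.0 km = 7.7530×10⁶ m.
For a circular orbit v = √(μ/r) = √(3.986×10¹⁴ / 7.753×10⁶) = √(5.141×10⁷) = 7170 m/s.
That is 7.170 km/s.

v ≈ 7.17 km/s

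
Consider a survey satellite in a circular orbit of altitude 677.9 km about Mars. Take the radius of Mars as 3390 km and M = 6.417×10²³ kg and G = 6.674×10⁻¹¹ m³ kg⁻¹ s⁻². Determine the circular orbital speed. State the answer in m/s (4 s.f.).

μ = GM = 6.674×10⁻¹¹ × 6.417×10²³ = 4.283×10¹³ m³/s².
r = 3390 + 677.9 = 4067.9 km = 4.0679×10⁶ m.
For a circular orbit v = √(μ/r) = √(4.283×10¹³ / 4.068×10⁶) = √(1.053×10⁷) = 3245 m/s.

v ≈ 3245 m/s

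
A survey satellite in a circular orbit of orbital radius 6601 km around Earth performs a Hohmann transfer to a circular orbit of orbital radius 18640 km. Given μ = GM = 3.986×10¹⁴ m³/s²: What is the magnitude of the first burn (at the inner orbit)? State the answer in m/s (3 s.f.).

r₁ = 6601 km = 6.601×10⁶ m.
r₂ = 18640 km = 1.864×10⁷ m.
Transfer ellipse a_t = (r₁ + r₂)/2 = 1.262×10⁷ m.
At r₁: circular v_c1 = √(μ/r₁) = 7771 m/s; transfer-perigee v_p = √[μ(2/r₁ − 1/a_t)] = 9444 m/s.
Δv₁ = v_p − v_c1 = 1673 m/s.

Δv ≈ 1670 m/s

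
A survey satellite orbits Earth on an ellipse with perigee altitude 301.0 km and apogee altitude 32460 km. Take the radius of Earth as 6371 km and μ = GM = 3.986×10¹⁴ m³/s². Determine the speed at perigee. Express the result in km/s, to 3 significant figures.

v ≈ 10.1 km/s

r_p = 6371 + 301.0 = 6672.0 km = 6.6720×10⁶ m.
r_a = 6371 + 32460 = 38831 km = 3.8831×10⁷ m.
Semi-major axis a = (r_p + r_a)/2 = 22752 km = 2.275×10⁷ m.
Vis-viva: v² = μ(2/r − 1/a) = 3.986×10¹⁴ × (2.998×10⁻⁷ − 4.395×10⁻⁸) = 1.020×10⁸ m²/s².
v = 10100 m/s = 10.10 km/s.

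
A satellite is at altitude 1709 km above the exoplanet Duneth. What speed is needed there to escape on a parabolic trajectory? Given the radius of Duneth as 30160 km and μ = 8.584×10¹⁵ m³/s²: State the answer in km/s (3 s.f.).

r = 30160 + 1709 = 31869 km = 3.1869×10⁷ m.
Escape speed v_esc = √(2μ/r) = √(2 × 8.584×10¹⁵ / 3.187×10⁷) = √(5.387×10⁸) = 23210 m/s.
= 23.21 km/s.

v_esc ≈ 23.2 km/s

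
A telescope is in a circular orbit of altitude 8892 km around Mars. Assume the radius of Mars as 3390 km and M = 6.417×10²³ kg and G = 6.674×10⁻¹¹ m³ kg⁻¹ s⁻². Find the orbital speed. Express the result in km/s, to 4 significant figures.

μ = GM = 6.674×10⁻¹¹ × 6.417×10²³ = 4.283×10¹³ m³/s².
r = 3390 + 8892 = 12282 km = 1.2282×10⁷ m.
For a circular orbit v = √(μ/r) = √(4.283×10¹³ / 1.228×10⁷) = √(3.487×10⁶) = 1867 m/s.
That is 1.867 km/s.

v ≈ 1.867 km/s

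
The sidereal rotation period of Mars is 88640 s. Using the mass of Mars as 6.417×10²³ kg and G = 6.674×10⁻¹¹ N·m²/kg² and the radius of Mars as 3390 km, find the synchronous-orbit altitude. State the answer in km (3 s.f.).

μ = GM = 6.674×10⁻¹¹ × 6.417×10²³ = 4.283×10¹³ m³/s².
A synchronous orbit has period T, so by Kepler's third law a = (μT²/4π²)^(1/3).
μT²/4π² = 4.283×10¹³ × (8.864×10⁴)² / 39.48 = 8.524×10²¹ m³.
a = 2.043×10⁷ m = 20427 km.
Altitude h = a − R = 20427 − 3390 = 17037 km.

h_sync ≈ 17000 km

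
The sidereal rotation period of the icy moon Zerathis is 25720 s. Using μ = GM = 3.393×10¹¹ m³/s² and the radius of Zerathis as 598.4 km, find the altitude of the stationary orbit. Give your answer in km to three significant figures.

A synchronous orbit has period T, so by Kepler's third law a = (μT²/4π²)^(1/3).
μT²/4π² = 3.393×10¹¹ × (2.572×10⁴)² / 39.48 = 5.685×10¹⁸ m³.
a = 1.785×10⁶ m = 1784.8 km.
Altitude h = a − R = 1784.8 − 598.4 = 1186.4 km.

h_sync ≈ 1190 km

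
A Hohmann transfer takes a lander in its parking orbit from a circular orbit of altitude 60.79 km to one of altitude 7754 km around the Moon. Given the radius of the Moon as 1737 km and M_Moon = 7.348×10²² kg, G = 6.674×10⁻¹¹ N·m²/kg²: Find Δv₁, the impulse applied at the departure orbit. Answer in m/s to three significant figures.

μ = GM = 6.674×10⁻¹¹ × 7.348×10²² = 4.904×10¹² m³/s².
r₁ = 1737 + 60.79 = 1797.8 km = 1.7978×10⁶ m.
r₂ = 1737 + 7754 = 9491.0 km = 9.4910×10⁶ m.
Transfer ellipse a_t = (r₁ + r₂)/2 = 5.644×10⁶ m.
At r₁: circular v_c1 = √(μ/r₁) = 1652 m/s; transfer-perilune v_p = √[μ(2/r₁ − 1/a_t)] = 2142 m/s.
Δv₁ = v_p − v_c1 = 490.1 m/s.

Δv ≈ 490 m/s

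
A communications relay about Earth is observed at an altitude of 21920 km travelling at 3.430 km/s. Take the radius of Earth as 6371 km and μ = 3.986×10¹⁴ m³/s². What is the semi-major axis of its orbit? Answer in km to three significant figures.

r = 6371 + 21920 = 28291 km = 2.829×10⁷ m.
Vis-viva rearranged: 1/a = 2/r − v²/μ = 7.069×10⁻⁸ − 2.952×10⁻⁸ = 4.118×10⁻⁸ m⁻¹.
a = 2.428×10⁷ m = 24285 km.

a ≈ 24300 km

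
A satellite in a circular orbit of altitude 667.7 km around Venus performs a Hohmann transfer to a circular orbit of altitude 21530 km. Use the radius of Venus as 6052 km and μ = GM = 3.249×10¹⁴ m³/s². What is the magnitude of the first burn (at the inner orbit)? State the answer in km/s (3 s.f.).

r₁ = 6052 + 667.7 = 6719.7 km = 6.7197×10⁶ m.
r₂ = 6052 + 21530 = 27582 km = 2.7582×10⁷ m.
Transfer ellipse a_t = (r₁ + r₂)/2 = 1.715×10⁷ m.
At r₁: circular v_c1 = √(μ/r₁) = 6953 m/s; transfer-periapsis v_p = √[μ(2/r₁ − 1/a_t)] = 8818 m/s.
Δv₁ = v_p − v_c1 = 1865 m/s.
= 1.865 km/s.

Δv ≈ 1.86 km/s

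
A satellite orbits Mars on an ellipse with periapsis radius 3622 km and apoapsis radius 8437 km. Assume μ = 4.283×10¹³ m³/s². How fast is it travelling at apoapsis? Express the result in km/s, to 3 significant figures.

v ≈ 1.75 km/s

Semi-major axis a = (r_p + r_a)/2 = 6029.5 km = 6.030×10⁶ m.
Vis-viva: v² = μ(2/r − 1/a) = 4.283×10¹³ × (2.371×10⁻⁷ − 1.659×10⁻⁷) = 3.049×10⁶ m²/s².
v = 1746 m/s = 1.746 km/s.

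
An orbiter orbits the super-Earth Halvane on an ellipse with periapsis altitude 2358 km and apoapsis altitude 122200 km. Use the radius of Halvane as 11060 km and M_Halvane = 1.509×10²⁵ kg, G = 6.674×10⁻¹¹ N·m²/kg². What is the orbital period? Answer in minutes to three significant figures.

T ≈ 2070 minutes

μ = GM = 6.674×10⁻¹¹ × 1.509×10²⁵ = 1.007×10¹⁵ m³/s².
r_p = 11060 + 2358 = 13418 km = 1.3418×10⁷ m.
r_a = 11060 + 122200 = 133260 km = 1.3326×10⁸ m.
Semi-major axis a = (r_p + r_a)/2 = (13418 + 1.3326×10⁵)/2 = 73339 km = 7.334×10⁷ m.
By Kepler's third law T = 2π√(a³/μ) = 2π × 1.979×10⁴ = 1.243×10⁵ s.
= 2072 minutes.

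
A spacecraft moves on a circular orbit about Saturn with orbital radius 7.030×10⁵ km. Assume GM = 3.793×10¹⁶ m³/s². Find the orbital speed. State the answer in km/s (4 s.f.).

v ≈ 7.345 km/s

r = 7.030×10⁵ km = 7.030×10⁸ m.
For a circular orbit v = √(μ/r) = √(3.793×10¹⁶ / 7.030×10⁸) = √(5.395×10⁷) = 7345 m/s.
That is 7.345 km/s.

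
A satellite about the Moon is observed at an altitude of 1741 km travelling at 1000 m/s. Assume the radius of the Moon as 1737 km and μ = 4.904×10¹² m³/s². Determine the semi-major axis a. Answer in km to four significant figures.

a ≈ 2694 km

r = 1737 + 1741 = 3478.0 km = 3.478×10⁶ m.
Specific orbital energy ε = v²/2 − μ/r = (1000)²/2 − 4.904×10¹²/3.478×10⁶ = -9.100×10⁵ J/kg.
Since ε = −μ/(2a), a = −μ/(2ε) = 2.694×10⁶ m = 2694.5 km.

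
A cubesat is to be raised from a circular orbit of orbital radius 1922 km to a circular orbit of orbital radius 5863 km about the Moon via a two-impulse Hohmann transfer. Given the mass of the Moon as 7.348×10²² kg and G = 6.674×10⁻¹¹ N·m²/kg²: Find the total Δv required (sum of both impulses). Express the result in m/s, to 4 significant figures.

Δv_total ≈ 635.0 m/s

μ = GM = 6.674×10⁻¹¹ × 7.348×10²² = 4.904×10¹² m³/s².
r₁ = 1922 km = 1.922×10⁶ m.
r₂ = 5863 km = 5.863×10⁶ m.
Transfer ellipse a_t = (r₁ + r₂)/2 = 3.892×10⁶ m.
At r₁: circular v_c1 = √(μ/r₁) = 1597 m/s; transfer-perilune v_p = √[μ(2/r₁ − 1/a_t)] = 1960 m/s.
Δv₁ = v_p − v_c1 = 363.1 m/s.
At r₂: circular v_c2 = √(μ/r₂) = 914.6 m/s; transfer-apolune v_a = √[μ(2/r₂ − 1/a_t)] = 642.7 m/s.
Δv₂ = v_c2 − v_a = 271.9 m/s.
Total Δv = Δv₁ + Δv₂ = 635.0 m/s.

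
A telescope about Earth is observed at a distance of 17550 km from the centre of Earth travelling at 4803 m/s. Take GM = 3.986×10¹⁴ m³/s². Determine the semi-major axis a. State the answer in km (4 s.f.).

a ≈ 17830 km

r = 1.755×10⁷ m.
Vis-viva rearranged: 1/a = 2/r − v²/μ = 1.140×10⁻⁷ − 5.787×10⁻⁸ = 5.609×10⁻⁸ m⁻¹.
a = 1.783×10⁷ m = 17830 km.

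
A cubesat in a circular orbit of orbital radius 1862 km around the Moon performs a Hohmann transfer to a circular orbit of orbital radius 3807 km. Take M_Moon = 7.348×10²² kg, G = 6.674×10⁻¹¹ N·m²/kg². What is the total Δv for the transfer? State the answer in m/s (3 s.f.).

μ = GM = 6.674×10⁻¹¹ × 7.348×10²² = 4.904×10¹² m³/s².
r₁ = 1862 km = 1.862×10⁶ m.
r₂ = 3807 km = 3.807×10⁶ m.
Transfer ellipse a_t = (r₁ + r₂)/2 = 2.834×10⁶ m.
At r₁: circular v_c1 = √(μ/r₁) = 1623 m/s; transfer-perilune v_p = √[μ(2/r₁ − 1/a_t)] = 1881 m/s.
Δv₁ = v_p − v_c1 = 257.9 m/s.
At r₂: circular v_c2 = √(μ/r₂) = 1135 m/s; transfer-apolune v_a = √[μ(2/r₂ − 1/a_t)] = 919.9 m/s.
Δv₂ = v_c2 − v_a = 215.1 m/s.
Total Δv = Δv₁ + Δv₂ = 473.0 m/s.

Δv_total ≈ 473 m/s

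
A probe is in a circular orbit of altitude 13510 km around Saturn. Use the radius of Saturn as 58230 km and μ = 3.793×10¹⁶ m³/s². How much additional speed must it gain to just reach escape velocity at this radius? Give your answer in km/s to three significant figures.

Δv ≈ 9.52 km/s

r = 58230 + 13510 = 71740 km = 7.1740×10⁷ m.
Circular speed v_c = √(μ/r) = 22990 m/s.
Escape speed v_esc = √(2μ/r) = √2 × v_c = 32520 m/s.
Δv = v_esc − v_c = 9524 m/s = 9.524 km/s.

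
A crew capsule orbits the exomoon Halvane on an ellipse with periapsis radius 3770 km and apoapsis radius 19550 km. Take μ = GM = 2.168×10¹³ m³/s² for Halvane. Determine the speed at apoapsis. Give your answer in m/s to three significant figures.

v ≈ 599 m/s

Semi-major axis a = (r_p + r_a)/2 = 11660 km = 1.166×10⁷ m.
Vis-viva: v² = μ(2/r − 1/a) = 2.168×10¹³ × (1.023×10⁻⁷ − 8.576×10⁻⁸) = 3.586×10⁵ m²/s².
v = 598.8 m/s.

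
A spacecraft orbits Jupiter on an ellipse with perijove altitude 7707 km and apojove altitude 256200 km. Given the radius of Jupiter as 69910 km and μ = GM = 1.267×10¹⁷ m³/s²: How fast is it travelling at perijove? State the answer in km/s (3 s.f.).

r_p = 69910 + 7707 = 77617 km = 7.7617×10⁷ m.
r_a = 69910 + 256200 = 326110 km = 3.2611×10⁸ m.
Semi-major axis a = (r_p + r_a)/2 = 2.0186×10⁵ km = 2.019×10⁸ m.
Vis-viva: v² = μ(2/r − 1/a) = 1.267×10¹⁷ × (2.577×10⁻⁸ − 4.954×10⁻⁹) = 2.637×10⁹ m²/s².
v = 51350 m/s = 51.35 km/s.

v ≈ 51.4 km/s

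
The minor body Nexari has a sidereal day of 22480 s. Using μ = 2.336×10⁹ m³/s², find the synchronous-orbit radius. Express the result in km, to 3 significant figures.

r_sync ≈ 310 km

A synchronous orbit has period T, so by Kepler's third law a = (μT²/4π²)^(1/3).
μT²/4π² = 2.336×10⁹ × (2.248×10⁴)² / 39.48 = 2.990×10¹⁶ m³.
a = 3.104×10⁵ m = 310.39 km.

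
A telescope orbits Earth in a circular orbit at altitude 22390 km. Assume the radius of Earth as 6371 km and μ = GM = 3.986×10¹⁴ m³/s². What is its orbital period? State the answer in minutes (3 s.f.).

r = 6371 + 22390 = 28761 km = 2.8761×10⁷ m.
Kepler's third law: T = 2π√(r³/μ) = 2π√((2.876×10⁷)³ / 3.986×10¹⁴).
r³/μ = 5.969×10⁷ s², so T = 2π × 7.726×10³ = 4.854×10⁴ s.
Converting: 4.854×10⁴ s ÷ 60.00 = 809.0 minutes.

T ≈ 809 minutes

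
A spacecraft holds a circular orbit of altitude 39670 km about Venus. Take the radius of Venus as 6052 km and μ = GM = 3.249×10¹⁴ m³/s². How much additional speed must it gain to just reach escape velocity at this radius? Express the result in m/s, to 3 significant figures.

Δv ≈ 1100 m/s

r = 6052 + 39670 = 45722 km = 4.5722×10⁷ m.
Circular speed v_c = √(μ/r) = 2666 m/s.
Escape speed v_esc = √(2μ/r) = √2 × v_c = 3770 m/s.
Δv = v_esc − v_c = 1104 m/s.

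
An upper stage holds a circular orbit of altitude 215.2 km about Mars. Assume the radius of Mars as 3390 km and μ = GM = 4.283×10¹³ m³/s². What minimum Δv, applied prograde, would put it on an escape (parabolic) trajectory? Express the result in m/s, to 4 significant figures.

Δv ≈ 1428 m/s

r = 3390 + 215.2 = 3605.2 km = 3.6052×10⁶ m.
Circular speed v_c = √(μ/r) = 3447 m/s.
Escape speed v_esc = √(2μ/r) = √2 × v_c = 4874 m/s.
Δv = v_esc − v_c = 1428 m/s.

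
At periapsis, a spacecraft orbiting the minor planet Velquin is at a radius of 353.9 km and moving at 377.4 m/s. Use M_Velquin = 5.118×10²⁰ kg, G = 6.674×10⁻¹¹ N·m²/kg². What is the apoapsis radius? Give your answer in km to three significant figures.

apoapsis radius ≈ 996 km

μ = GM = 6.674×10⁻¹¹ × 5.118×10²⁰ = 3.416×10¹⁰ m³/s².
r_p = 3.539×10⁵ m.
Specific energy ε = v²/2 − μ/r = -2.530×10⁴ J/kg, so a = −μ/(2ε) = 6.750×10⁵ m.
The apsides satisfy r_p + r_a = 2a, so the apoapsis radius is 2a − r_p = 9.961×10⁵ m = 996.09 km.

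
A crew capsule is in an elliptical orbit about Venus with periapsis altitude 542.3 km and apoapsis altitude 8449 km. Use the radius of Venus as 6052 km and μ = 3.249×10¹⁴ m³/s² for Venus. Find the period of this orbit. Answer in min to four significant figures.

T ≈ 199.0 min

r_p = 6052 + 542.3 = 6594.3 km = 6.5943×10⁶ m.
r_a = 6052 + 8449 = 14501 km = 1.4501×10⁷ m.
Semi-major axis a = (r_p + r_a)/2 = (6594.3 + 14501)/2 = 10548 km = 1.055×10⁷ m.
By Kepler's third law T = 2π√(a³/μ) = 2π × 1.900×10³ = 1.194×10⁴ s.
= 199.0 min.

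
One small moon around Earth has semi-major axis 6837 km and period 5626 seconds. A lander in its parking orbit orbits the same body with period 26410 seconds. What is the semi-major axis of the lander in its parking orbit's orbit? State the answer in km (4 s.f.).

a₂ ≈ 19170 km

Kepler's third law: a³ ∝ T², so a₂ = a₁ (T₂/T₁)^(2/3).
T₂/T₁ = 4.694, (T₂/T₁)^(2/3) = 2.804.
a₂ = 6837 × 2.804 = 19170 km.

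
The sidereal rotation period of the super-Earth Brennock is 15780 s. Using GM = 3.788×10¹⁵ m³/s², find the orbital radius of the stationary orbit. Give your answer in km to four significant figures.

r_sync ≈ 28800 km

A synchronous orbit has period T, so by Kepler's third law a = (μT²/4π²)^(1/3).
μT²/4π² = 3.788×10¹⁵ × (1.578×10⁴)² / 39.48 = 2.389×10²² m³.
a = 2.880×10⁷ m = 28802 km.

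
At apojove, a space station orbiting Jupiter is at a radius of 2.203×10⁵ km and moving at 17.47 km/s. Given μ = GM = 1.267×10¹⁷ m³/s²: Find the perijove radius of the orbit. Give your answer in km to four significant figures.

perijove radius ≈ 79560 km

r_a = 2.203×10⁸ m.
Specific energy ε = v²/2 − μ/r = -4.225×10⁸ J/kg, so a = −μ/(2ε) = 1.499×10⁸ m.
The apsides satisfy r_p + r_a = 2a, so the perijove radius is 2a − r_a = 7.956×10⁷ m = 79564 km.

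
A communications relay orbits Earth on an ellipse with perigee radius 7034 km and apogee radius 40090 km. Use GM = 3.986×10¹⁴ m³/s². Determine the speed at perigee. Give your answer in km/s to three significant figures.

Semi-major axis a = (r_p + r_a)/2 = 23562 km = 2.356×10⁷ m.
Vis-viva: v² = μ(2/r − 1/a) = 3.986×10¹⁴ × (2.843×10⁻⁷ − 4.244×10⁻⁸) = 9.642×10⁷ m²/s².
v = 9819 m/s = 9.819 km/s.

v ≈ 9.82 km/s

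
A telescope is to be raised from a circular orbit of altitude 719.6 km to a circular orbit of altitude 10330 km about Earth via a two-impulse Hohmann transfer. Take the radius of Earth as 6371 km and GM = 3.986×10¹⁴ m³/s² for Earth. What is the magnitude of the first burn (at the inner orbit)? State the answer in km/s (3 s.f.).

Δv ≈ 1.39 km/s

r₁ = 6371 + 719.6 = 7090.6 km = 7.0906×10⁶ m.
r₂ = 6371 + 10330 = 16701 km = 1.6701×10⁷ m.
Transfer ellipse a_t = (r₁ + r₂)/2 = 1.190×10⁷ m.
At r₁: circular v_c1 = √(μ/r₁) = 7498 m/s; transfer-perigee v_p = √[μ(2/r₁ − 1/a_t)] = 8884 m/s.
Δv₁ = v_p − v_c1 = 1386 m/s.
= 1.386 km/s.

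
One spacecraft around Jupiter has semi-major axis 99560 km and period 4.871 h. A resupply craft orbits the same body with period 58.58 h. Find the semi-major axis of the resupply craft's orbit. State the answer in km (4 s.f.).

Kepler's third law: a³ ∝ T², so a₂ = a₁ (T₂/T₁)^(2/3).
T₂/T₁ = 12.03, (T₂/T₁)^(2/3) = 5.249.
a₂ = 99560 × 5.249 = 5.226×10⁵ km.

a₂ ≈ 5.226×10⁵ km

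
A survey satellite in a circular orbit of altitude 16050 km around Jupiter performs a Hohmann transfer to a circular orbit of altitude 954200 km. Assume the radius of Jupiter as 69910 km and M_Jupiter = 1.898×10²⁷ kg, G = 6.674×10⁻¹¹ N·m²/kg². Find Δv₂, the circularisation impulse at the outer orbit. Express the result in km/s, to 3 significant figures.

μ = GM = 6.674×10⁻¹¹ × 1.898×10²⁷ = 1.267×10¹⁷ m³/s².
r₁ = 69910 + 16050 = 85960 km = 8.5960×10⁷ m.
r₂ = 69910 + 954200 = 1024100 km = 1.0241×10⁹ m.
Transfer ellipse a_t = (r₁ + r₂)/2 = 5.550×10⁸ m.
At r₁: circular v_c1 = √(μ/r₁) = 38390 m/s; transfer-perijove v_p = √[μ(2/r₁ − 1/a_t)] = 52140 m/s.
At r₂: circular v_c2 = √(μ/r₂) = 11120 m/s; transfer-apojove v_a = √[μ(2/r₂ − 1/a_t)] = 4377 m/s.
Δv₂ = v_c2 − v_a = 6745 m/s.
= 6.745 km/s.

Δv ≈ 6.74 km/s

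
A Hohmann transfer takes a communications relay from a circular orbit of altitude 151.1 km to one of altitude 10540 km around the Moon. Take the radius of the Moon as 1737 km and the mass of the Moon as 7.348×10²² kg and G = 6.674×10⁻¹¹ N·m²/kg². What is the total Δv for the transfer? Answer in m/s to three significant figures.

μ = GM = 6.674×10⁻¹¹ × 7.348×10²² = 4.904×10¹² m³/s².
r₁ = 1737 + 151.1 = 1888.1 km = 1.8881×10⁶ m.
r₂ = 1737 + 10540 = 12277 km = 1.2277×10⁷ m.
Transfer ellipse a_t = (r₁ + r₂)/2 = 7.083×10⁶ m.
At r₁: circular v_c1 = √(μ/r₁) = 1612 m/s; transfer-perilune v_p = √[μ(2/r₁ − 1/a_t)] = 2122 m/s.
Δv₁ = v_p − v_c1 = 510.2 m/s.
At r₂: circular v_c2 = √(μ/r₂) = 632.0 m/s; transfer-apolune v_a = √[μ(2/r₂ − 1/a_t)] = 326.3 m/s.
Δv₂ = v_c2 − v_a = 305.7 m/s.
Total Δv = Δv₁ + Δv₂ = 815.9 m/s.

Δv_total ≈ 816 m/s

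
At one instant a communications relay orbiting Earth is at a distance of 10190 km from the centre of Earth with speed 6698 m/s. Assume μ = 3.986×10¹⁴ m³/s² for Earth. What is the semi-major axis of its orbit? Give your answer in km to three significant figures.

a ≈ 11900 km

r = 1.019×10⁷ m.
Specific orbital energy ε = v²/2 − μ/r = (6698)²/2 − 3.986×10¹⁴/1.019×10⁷ = -1.669×10⁷ J/kg.
Since ε = −μ/(2a), a = −μ/(2ε) = 1.194×10⁷ m = 11945 km.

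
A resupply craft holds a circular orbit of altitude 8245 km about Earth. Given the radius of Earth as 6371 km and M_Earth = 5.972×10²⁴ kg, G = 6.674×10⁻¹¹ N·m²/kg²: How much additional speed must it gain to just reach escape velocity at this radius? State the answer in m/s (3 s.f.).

μ = GM = 6.674×10⁻¹¹ × 5.972×10²⁴ = 3.986×10¹⁴ m³/s².
r = 6371 + 8245 = 14616 km = 1.4616×10⁷ m.
Circular speed v_c = √(μ/r) = 5222 m/s.
Escape speed v_esc = √(2μ/r) = √2 × v_c = 7385 m/s.
Δv = v_esc − v_c = 2163 m/s.

Δv ≈ 2160 m/s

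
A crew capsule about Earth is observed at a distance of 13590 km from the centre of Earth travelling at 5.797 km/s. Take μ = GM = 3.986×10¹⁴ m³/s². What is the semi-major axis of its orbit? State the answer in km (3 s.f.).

a ≈ 15900 km

r = 1.359×10⁷ m.
Vis-viva rearranged: 1/a = 2/r − v²/μ = 1.472×10⁻⁷ − 8.431×10⁻⁸ = 6.286×10⁻⁸ m⁻¹.
a = 1.591×10⁷ m = 15909 km.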